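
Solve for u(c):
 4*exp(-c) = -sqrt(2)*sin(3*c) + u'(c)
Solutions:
 u(c) = C1 - sqrt(2)*cos(3*c)/3 - 4*exp(-c)


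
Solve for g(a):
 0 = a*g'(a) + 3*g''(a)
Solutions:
 g(a) = C1 + C2*erf(sqrt(6)*a/6)


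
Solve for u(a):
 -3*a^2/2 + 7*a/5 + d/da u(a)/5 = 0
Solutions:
 u(a) = C1 + 5*a^3/2 - 7*a^2/2


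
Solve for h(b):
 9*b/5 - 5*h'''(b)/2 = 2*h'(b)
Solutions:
 h(b) = C1 + C2*sin(2*sqrt(5)*b/5) + C3*cos(2*sqrt(5)*b/5) + 9*b^2/20


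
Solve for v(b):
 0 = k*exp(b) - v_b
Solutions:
 v(b) = C1 + k*exp(b)


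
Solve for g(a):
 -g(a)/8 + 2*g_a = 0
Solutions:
 g(a) = C1*exp(a/16)


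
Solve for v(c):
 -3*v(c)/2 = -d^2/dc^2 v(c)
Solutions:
 v(c) = C1*exp(-sqrt(6)*c/2) + C2*exp(sqrt(6)*c/2)


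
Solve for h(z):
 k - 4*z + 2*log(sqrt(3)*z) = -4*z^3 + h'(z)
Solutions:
 h(z) = C1 + k*z + z^4 - 2*z^2 + 2*z*log(z) - 2*z + z*log(3)


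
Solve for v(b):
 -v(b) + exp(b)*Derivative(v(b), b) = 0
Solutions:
 v(b) = C1*exp(-exp(-b))


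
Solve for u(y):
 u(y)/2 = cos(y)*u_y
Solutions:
 u(y) = C1*(sin(y) + 1)^(1/4)/(sin(y) - 1)^(1/4)


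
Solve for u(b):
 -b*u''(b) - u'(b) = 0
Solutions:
 u(b) = C1 + C2*log(b)


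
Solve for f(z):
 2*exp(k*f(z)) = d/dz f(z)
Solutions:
 f(z) = Piecewise((log(-1/(C1*k + 2*k*z))/k, Ne(k, 0)), (nan, True))
 f(z) = Piecewise((C1 + 2*z, Eq(k, 0)), (nan, True))


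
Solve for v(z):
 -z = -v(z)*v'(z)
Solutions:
 v(z) = -sqrt(C1 + z^2)
 v(z) = sqrt(C1 + z^2)


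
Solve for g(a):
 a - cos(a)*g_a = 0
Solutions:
 g(a) = C1 + Integral(a/cos(a), a)


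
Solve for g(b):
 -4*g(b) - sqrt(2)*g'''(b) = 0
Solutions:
 g(b) = C3*exp(-sqrt(2)*b) + (C1*sin(sqrt(6)*b/2) + C2*cos(sqrt(6)*b/2))*exp(sqrt(2)*b/2)


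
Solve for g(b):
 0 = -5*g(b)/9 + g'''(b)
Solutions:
 g(b) = C3*exp(15^(1/3)*b/3) + (C1*sin(3^(5/6)*5^(1/3)*b/6) + C2*cos(3^(5/6)*5^(1/3)*b/6))*exp(-15^(1/3)*b/6)


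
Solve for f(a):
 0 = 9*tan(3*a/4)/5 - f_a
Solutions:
 f(a) = C1 - 12*log(cos(3*a/4))/5


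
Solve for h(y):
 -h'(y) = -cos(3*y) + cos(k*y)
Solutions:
 h(y) = C1 + sin(3*y)/3 - sin(k*y)/k


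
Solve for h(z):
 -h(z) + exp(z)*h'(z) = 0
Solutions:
 h(z) = C1*exp(-exp(-z))


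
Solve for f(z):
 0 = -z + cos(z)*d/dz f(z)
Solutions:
 f(z) = C1 + Integral(z/cos(z), z)


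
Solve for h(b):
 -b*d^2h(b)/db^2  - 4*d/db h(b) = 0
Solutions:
 h(b) = C1 + C2/b^3


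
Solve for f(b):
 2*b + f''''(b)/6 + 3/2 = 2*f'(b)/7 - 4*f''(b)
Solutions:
 f(b) = C1 + C2*exp(14^(1/3)*b*(-7^(1/3)*(3 + sqrt(6281))^(1/3)/14 + 2*2^(1/3)/(3 + sqrt(6281))^(1/3)))*sin(14^(1/3)*sqrt(3)*b*(2*2^(1/3)/(3 + sqrt(6281))^(1/3) + 7^(1/3)*(3 + sqrt(6281))^(1/3)/14)) + C3*exp(14^(1/3)*b*(-7^(1/3)*(3 + sqrt(6281))^(1/3)/14 + 2*2^(1/3)/(3 + sqrt(6281))^(1/3)))*cos(14^(1/3)*sqrt(3)*b*(2*2^(1/3)/(3 + sqrt(6281))^(1/3) + 7^(1/3)*(3 + sqrt(6281))^(1/3)/14)) + C4*exp(14^(1/3)*b*(-4*2^(1/3)/(3 + sqrt(6281))^(1/3) + 7^(1/3)*(3 + sqrt(6281))^(1/3)/7)) + 7*b^2/2 + 413*b/4


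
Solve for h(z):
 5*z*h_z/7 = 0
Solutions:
 h(z) = C1


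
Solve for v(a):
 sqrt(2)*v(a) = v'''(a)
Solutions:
 v(a) = C3*exp(2^(1/6)*a) + (C1*sin(2^(1/6)*sqrt(3)*a/2) + C2*cos(2^(1/6)*sqrt(3)*a/2))*exp(-2^(1/6)*a/2)


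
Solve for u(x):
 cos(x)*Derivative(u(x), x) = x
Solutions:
 u(x) = C1 + Integral(x/cos(x), x)


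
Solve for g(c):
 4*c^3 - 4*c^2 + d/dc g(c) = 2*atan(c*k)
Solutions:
 g(c) = C1 - c^4 + 4*c^3/3 + 2*Piecewise((c*atan(c*k) - log(c^2*k^2 + 1)/(2*k), Ne(k, 0)), (0, True))


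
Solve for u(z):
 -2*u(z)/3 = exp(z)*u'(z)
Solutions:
 u(z) = C1*exp(2*exp(-z)/3)


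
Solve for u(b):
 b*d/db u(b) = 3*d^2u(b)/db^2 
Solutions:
 u(b) = C1 + C2*erfi(sqrt(6)*b/6)


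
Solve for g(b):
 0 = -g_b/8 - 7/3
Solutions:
 g(b) = C1 - 56*b/3


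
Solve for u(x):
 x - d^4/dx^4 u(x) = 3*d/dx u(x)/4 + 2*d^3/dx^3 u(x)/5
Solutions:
 u(x) = C1 + C2*exp(x*(-8 + 16/(45*sqrt(51265) + 10189)^(1/3) + (45*sqrt(51265) + 10189)^(1/3))/60)*sin(sqrt(3)*x*(-(45*sqrt(51265) + 10189)^(1/3) + 16/(45*sqrt(51265) + 10189)^(1/3))/60) + C3*exp(x*(-8 + 16/(45*sqrt(51265) + 10189)^(1/3) + (45*sqrt(51265) + 10189)^(1/3))/60)*cos(sqrt(3)*x*(-(45*sqrt(51265) + 10189)^(1/3) + 16/(45*sqrt(51265) + 10189)^(1/3))/60) + C4*exp(-x*(16/(45*sqrt(51265) + 10189)^(1/3) + 4 + (45*sqrt(51265) + 10189)^(1/3))/30) + 2*x^2/3


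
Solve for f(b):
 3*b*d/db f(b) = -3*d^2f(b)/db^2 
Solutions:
 f(b) = C1 + C2*erf(sqrt(2)*b/2)


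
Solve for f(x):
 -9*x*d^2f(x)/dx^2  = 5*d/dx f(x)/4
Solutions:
 f(x) = C1 + C2*x^(31/36)


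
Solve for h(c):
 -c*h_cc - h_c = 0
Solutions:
 h(c) = C1 + C2*log(c)


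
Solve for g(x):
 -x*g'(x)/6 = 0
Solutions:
 g(x) = C1


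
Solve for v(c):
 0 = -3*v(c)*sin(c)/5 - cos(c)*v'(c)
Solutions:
 v(c) = C1*cos(c)^(3/5)


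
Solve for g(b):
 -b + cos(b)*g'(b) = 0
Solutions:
 g(b) = C1 + Integral(b/cos(b), b)


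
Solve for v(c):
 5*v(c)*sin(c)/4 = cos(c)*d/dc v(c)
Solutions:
 v(c) = C1/cos(c)^(5/4)


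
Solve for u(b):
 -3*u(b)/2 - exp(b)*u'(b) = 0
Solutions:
 u(b) = C1*exp(3*exp(-b)/2)


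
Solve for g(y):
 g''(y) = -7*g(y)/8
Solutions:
 g(y) = C1*sin(sqrt(14)*y/4) + C2*cos(sqrt(14)*y/4)


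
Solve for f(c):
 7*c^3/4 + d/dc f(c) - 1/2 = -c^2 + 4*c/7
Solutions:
 f(c) = C1 - 7*c^4/16 - c^3/3 + 2*c^2/7 + c/2


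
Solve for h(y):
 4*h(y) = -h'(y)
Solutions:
 h(y) = C1*exp(-4*y)


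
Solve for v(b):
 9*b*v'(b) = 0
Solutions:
 v(b) = C1


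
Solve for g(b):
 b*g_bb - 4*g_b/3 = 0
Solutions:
 g(b) = C1 + C2*b^(7/3)


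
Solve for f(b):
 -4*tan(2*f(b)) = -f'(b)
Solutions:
 f(b) = -asin(C1*exp(8*b))/2 + pi/2
 f(b) = asin(C1*exp(8*b))/2


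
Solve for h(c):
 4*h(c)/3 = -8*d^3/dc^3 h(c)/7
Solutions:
 h(c) = C3*exp(-6^(2/3)*7^(1/3)*c/6) + (C1*sin(2^(2/3)*3^(1/6)*7^(1/3)*c/4) + C2*cos(2^(2/3)*3^(1/6)*7^(1/3)*c/4))*exp(6^(2/3)*7^(1/3)*c/12)


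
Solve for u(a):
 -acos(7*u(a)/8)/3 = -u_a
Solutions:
 Integral(1/acos(7*_y/8), (_y, u(a))) = C1 + a/3


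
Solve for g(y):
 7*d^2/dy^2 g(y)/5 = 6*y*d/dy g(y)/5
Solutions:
 g(y) = C1 + C2*erfi(sqrt(21)*y/7)


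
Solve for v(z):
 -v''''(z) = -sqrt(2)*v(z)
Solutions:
 v(z) = C1*exp(-2^(1/8)*z) + C2*exp(2^(1/8)*z) + C3*sin(2^(1/8)*z) + C4*cos(2^(1/8)*z)


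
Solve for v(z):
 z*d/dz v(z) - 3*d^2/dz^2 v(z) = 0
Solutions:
 v(z) = C1 + C2*erfi(sqrt(6)*z/6)


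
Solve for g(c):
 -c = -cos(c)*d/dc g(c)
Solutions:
 g(c) = C1 + Integral(c/cos(c), c)


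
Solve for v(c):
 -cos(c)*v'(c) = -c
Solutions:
 v(c) = C1 + Integral(c/cos(c), c)


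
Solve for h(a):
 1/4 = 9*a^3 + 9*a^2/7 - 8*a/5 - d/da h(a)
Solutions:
 h(a) = C1 + 9*a^4/4 + 3*a^3/7 - 4*a^2/5 - a/4


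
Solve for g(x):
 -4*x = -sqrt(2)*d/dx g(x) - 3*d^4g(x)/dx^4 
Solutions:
 g(x) = C1 + C4*exp(-2^(1/6)*3^(2/3)*x/3) + sqrt(2)*x^2 + (C2*sin(6^(1/6)*x/2) + C3*cos(6^(1/6)*x/2))*exp(2^(1/6)*3^(2/3)*x/6)


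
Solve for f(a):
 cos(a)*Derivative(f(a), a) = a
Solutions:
 f(a) = C1 + Integral(a/cos(a), a)


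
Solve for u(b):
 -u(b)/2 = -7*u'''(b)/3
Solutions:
 u(b) = C3*exp(14^(2/3)*3^(1/3)*b/14) + (C1*sin(14^(2/3)*3^(5/6)*b/28) + C2*cos(14^(2/3)*3^(5/6)*b/28))*exp(-14^(2/3)*3^(1/3)*b/28)


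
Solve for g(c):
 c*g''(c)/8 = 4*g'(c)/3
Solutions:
 g(c) = C1 + C2*c^(35/3)


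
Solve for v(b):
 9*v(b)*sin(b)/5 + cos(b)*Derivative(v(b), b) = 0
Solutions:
 v(b) = C1*cos(b)^(9/5)


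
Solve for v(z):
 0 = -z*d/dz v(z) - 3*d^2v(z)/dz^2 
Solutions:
 v(z) = C1 + C2*erf(sqrt(6)*z/6)


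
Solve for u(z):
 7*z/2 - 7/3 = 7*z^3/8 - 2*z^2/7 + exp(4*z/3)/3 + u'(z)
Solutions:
 u(z) = C1 - 7*z^4/32 + 2*z^3/21 + 7*z^2/4 - 7*z/3 - exp(4*z/3)/4


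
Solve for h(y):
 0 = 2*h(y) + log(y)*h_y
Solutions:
 h(y) = C1*exp(-2*li(y))


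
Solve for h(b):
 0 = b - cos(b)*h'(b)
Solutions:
 h(b) = C1 + Integral(b/cos(b), b)


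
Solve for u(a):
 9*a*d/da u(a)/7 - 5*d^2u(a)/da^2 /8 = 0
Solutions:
 u(a) = C1 + C2*erfi(6*sqrt(35)*a/35)


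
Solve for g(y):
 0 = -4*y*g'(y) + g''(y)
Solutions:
 g(y) = C1 + C2*erfi(sqrt(2)*y)


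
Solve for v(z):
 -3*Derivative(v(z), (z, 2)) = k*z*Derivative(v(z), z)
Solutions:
 v(z) = Piecewise((-sqrt(6)*sqrt(pi)*C1*erf(sqrt(6)*sqrt(k)*z/6)/(2*sqrt(k)) - C2, (k > 0) | (k < 0)), (-C1*z - C2, True))


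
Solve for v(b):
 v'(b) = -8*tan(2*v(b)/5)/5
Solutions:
 v(b) = -5*asin(C1*exp(-16*b/25))/2 + 5*pi/2
 v(b) = 5*asin(C1*exp(-16*b/25))/2


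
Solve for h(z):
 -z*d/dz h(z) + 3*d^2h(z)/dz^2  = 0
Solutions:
 h(z) = C1 + C2*erfi(sqrt(6)*z/6)


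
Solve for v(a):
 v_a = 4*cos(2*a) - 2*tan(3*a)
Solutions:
 v(a) = C1 + 2*log(cos(3*a))/3 + 2*sin(2*a)


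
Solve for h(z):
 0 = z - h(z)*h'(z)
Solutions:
 h(z) = -sqrt(C1 + z^2)
 h(z) = sqrt(C1 + z^2)


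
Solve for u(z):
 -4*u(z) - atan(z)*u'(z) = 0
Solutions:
 u(z) = C1*exp(-4*Integral(1/atan(z), z))


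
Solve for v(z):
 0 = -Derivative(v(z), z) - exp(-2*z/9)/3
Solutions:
 v(z) = C1 + 3*exp(-2*z/9)/2


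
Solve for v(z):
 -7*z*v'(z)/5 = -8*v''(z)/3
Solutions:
 v(z) = C1 + C2*erfi(sqrt(105)*z/20)


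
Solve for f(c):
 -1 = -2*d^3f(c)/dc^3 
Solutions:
 f(c) = C1 + C2*c + C3*c^2 + c^3/12


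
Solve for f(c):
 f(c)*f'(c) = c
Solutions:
 f(c) = -sqrt(C1 + c^2)
 f(c) = sqrt(C1 + c^2)


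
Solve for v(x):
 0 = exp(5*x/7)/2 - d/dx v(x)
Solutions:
 v(x) = C1 + 7*exp(5*x/7)/10


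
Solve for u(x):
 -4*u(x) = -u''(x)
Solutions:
 u(x) = C1*exp(-2*x) + C2*exp(2*x)


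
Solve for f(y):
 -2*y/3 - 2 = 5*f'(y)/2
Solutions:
 f(y) = C1 - 2*y^2/15 - 4*y/5


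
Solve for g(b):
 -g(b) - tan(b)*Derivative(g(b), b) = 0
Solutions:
 g(b) = C1/sin(b)


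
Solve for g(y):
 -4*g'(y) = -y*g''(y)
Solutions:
 g(y) = C1 + C2*y^5


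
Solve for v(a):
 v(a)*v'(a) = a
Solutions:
 v(a) = -sqrt(C1 + a^2)
 v(a) = sqrt(C1 + a^2)


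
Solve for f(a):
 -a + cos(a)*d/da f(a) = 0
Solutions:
 f(a) = C1 + Integral(a/cos(a), a)


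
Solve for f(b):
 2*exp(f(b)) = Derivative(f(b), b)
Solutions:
 f(b) = log(-1/(C1 + 2*b))


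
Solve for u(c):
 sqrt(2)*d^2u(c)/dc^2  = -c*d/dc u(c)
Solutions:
 u(c) = C1 + C2*erf(2^(1/4)*c/2)


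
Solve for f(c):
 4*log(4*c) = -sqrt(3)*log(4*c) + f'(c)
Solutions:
 f(c) = C1 + sqrt(3)*c*log(c) + 4*c*log(c) - 4*c - sqrt(3)*c + c*log(2^(2*sqrt(3) + 8))


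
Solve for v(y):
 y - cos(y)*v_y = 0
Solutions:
 v(y) = C1 + Integral(y/cos(y), y)


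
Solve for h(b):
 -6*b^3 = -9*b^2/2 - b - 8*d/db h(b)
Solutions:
 h(b) = C1 + 3*b^4/16 - 3*b^3/16 - b^2/16


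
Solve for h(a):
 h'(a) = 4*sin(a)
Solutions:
 h(a) = C1 - 4*cos(a)


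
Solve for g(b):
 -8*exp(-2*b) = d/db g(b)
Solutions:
 g(b) = C1 + 4*exp(-2*b)


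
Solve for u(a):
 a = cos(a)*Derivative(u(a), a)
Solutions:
 u(a) = C1 + Integral(a/cos(a), a)


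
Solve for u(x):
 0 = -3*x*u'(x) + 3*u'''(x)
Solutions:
 u(x) = C1 + Integral(C2*airyai(x) + C3*airybi(x), x)


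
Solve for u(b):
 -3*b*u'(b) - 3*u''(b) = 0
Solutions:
 u(b) = C1 + C2*erf(sqrt(2)*b/2)


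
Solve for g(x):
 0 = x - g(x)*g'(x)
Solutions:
 g(x) = -sqrt(C1 + x^2)
 g(x) = sqrt(C1 + x^2)


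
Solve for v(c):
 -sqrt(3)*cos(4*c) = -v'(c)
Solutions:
 v(c) = C1 + sqrt(3)*sin(4*c)/4


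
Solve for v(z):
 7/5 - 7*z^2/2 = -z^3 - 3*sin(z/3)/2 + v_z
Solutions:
 v(z) = C1 + z^4/4 - 7*z^3/6 + 7*z/5 - 9*cos(z/3)/2


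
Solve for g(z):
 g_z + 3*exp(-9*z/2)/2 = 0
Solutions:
 g(z) = C1 + exp(-9*z/2)/3


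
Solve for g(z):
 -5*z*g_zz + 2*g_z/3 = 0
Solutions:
 g(z) = C1 + C2*z^(17/15)


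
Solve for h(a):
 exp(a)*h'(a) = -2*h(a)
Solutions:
 h(a) = C1*exp(2*exp(-a))


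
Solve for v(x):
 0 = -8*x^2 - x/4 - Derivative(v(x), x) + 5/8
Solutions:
 v(x) = C1 - 8*x^3/3 - x^2/8 + 5*x/8


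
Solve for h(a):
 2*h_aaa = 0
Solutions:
 h(a) = C1 + C2*a + C3*a^2


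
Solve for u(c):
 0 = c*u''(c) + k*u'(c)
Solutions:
 u(c) = C1 + c^(1 - re(k))*(C2*sin(log(c)*Abs(im(k))) + C3*cos(log(c)*im(k)))


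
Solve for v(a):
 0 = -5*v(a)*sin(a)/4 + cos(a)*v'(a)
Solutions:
 v(a) = C1/cos(a)^(5/4)


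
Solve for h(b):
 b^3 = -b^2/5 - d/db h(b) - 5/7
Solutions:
 h(b) = C1 - b^4/4 - b^3/15 - 5*b/7


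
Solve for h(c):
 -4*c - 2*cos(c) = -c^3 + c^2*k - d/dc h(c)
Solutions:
 h(c) = C1 - c^4/4 + c^3*k/3 + 2*c^2 + 2*sin(c)


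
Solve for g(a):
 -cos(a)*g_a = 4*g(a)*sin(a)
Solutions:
 g(a) = C1*cos(a)^4


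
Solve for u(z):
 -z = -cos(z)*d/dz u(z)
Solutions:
 u(z) = C1 + Integral(z/cos(z), z)


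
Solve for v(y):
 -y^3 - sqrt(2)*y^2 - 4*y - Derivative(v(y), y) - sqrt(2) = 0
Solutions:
 v(y) = C1 - y^4/4 - sqrt(2)*y^3/3 - 2*y^2 - sqrt(2)*y


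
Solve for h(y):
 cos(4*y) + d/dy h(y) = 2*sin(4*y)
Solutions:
 h(y) = C1 - sin(4*y)/4 - cos(4*y)/2


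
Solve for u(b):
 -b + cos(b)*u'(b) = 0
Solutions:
 u(b) = C1 + Integral(b/cos(b), b)


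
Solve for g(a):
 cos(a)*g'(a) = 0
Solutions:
 g(a) = C1


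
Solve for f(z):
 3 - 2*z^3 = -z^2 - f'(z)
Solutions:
 f(z) = C1 + z^4/2 - z^3/3 - 3*z


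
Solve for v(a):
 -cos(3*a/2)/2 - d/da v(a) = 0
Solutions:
 v(a) = C1 - sin(3*a/2)/3


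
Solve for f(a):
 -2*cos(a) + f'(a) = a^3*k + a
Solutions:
 f(a) = C1 + a^4*k/4 + a^2/2 + 2*sin(a)


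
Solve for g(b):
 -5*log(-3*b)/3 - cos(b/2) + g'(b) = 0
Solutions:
 g(b) = C1 + 5*b*log(-b)/3 - 5*b/3 + 5*b*log(3)/3 + 2*sin(b/2)


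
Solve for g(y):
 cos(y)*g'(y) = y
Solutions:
 g(y) = C1 + Integral(y/cos(y), y)


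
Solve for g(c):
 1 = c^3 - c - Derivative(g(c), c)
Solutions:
 g(c) = C1 + c^4/4 - c^2/2 - c


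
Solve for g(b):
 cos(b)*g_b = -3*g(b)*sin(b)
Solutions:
 g(b) = C1*cos(b)^3


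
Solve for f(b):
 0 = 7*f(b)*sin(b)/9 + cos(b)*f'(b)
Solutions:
 f(b) = C1*cos(b)^(7/9)


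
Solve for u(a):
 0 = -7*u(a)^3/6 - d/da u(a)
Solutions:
 u(a) = -sqrt(3)*sqrt(-1/(C1 - 7*a))
 u(a) = sqrt(3)*sqrt(-1/(C1 - 7*a))


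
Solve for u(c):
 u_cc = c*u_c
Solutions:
 u(c) = C1 + C2*erfi(sqrt(2)*c/2)


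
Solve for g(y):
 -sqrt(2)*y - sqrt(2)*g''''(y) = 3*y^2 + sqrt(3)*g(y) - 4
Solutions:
 g(y) = -sqrt(3)*y^2 - sqrt(6)*y/3 + (C1*sin(2^(3/8)*3^(1/8)*y/2) + C2*cos(2^(3/8)*3^(1/8)*y/2))*exp(-2^(3/8)*3^(1/8)*y/2) + (C3*sin(2^(3/8)*3^(1/8)*y/2) + C4*cos(2^(3/8)*3^(1/8)*y/2))*exp(2^(3/8)*3^(1/8)*y/2) + 4*sqrt(3)/3


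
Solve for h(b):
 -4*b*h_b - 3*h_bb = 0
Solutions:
 h(b) = C1 + C2*erf(sqrt(6)*b/3)


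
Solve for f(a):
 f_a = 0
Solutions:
 f(a) = C1


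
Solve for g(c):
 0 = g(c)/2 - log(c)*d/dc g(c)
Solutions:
 g(c) = C1*exp(li(c)/2)


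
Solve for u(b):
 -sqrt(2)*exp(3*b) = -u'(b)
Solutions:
 u(b) = C1 + sqrt(2)*exp(3*b)/3


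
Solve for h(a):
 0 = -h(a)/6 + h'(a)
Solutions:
 h(a) = C1*exp(a/6)


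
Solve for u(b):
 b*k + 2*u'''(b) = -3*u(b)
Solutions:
 u(b) = C3*exp(-2^(2/3)*3^(1/3)*b/2) - b*k/3 + (C1*sin(2^(2/3)*3^(5/6)*b/4) + C2*cos(2^(2/3)*3^(5/6)*b/4))*exp(2^(2/3)*3^(1/3)*b/4)


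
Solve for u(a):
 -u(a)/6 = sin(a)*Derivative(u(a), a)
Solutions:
 u(a) = C1*(cos(a) + 1)^(1/12)/(cos(a) - 1)^(1/12)


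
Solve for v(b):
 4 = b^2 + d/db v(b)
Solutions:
 v(b) = C1 - b^3/3 + 4*b


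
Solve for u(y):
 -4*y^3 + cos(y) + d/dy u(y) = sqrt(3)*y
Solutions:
 u(y) = C1 + y^4 + sqrt(3)*y^2/2 - sin(y)


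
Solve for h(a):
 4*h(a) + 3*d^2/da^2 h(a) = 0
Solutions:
 h(a) = C1*sin(2*sqrt(3)*a/3) + C2*cos(2*sqrt(3)*a/3)


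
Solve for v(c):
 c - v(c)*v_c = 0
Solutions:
 v(c) = -sqrt(C1 + c^2)
 v(c) = sqrt(C1 + c^2)


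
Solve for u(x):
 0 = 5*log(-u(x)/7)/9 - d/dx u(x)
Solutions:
 -9*Integral(1/(log(-_y) - log(7)), (_y, u(x)))/5 = C1 - x


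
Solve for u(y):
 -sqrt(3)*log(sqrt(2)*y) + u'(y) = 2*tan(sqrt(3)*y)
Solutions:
 u(y) = C1 + sqrt(3)*y*(log(y) - 1) + sqrt(3)*y*log(2)/2 - 2*sqrt(3)*log(cos(sqrt(3)*y))/3


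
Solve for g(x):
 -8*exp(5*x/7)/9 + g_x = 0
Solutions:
 g(x) = C1 + 56*exp(5*x/7)/45


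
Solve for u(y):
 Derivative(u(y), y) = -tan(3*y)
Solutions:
 u(y) = C1 + log(cos(3*y))/3


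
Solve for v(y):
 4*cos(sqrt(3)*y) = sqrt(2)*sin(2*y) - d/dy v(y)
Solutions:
 v(y) = C1 - 4*sqrt(3)*sin(sqrt(3)*y)/3 - sqrt(2)*cos(2*y)/2


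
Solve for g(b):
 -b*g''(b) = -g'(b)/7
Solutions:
 g(b) = C1 + C2*b^(8/7)


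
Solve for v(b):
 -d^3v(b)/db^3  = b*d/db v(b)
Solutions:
 v(b) = C1 + Integral(C2*airyai(-b) + C3*airybi(-b), b)


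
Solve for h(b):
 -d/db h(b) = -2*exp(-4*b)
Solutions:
 h(b) = C1 - exp(-4*b)/2


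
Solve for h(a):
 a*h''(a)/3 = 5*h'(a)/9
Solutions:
 h(a) = C1 + C2*a^(8/3)


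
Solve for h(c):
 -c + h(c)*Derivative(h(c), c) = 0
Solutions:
 h(c) = -sqrt(C1 + c^2)
 h(c) = sqrt(C1 + c^2)


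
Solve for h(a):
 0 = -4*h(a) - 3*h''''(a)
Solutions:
 h(a) = (C1*sin(3^(3/4)*a/3) + C2*cos(3^(3/4)*a/3))*exp(-3^(3/4)*a/3) + (C3*sin(3^(3/4)*a/3) + C4*cos(3^(3/4)*a/3))*exp(3^(3/4)*a/3)


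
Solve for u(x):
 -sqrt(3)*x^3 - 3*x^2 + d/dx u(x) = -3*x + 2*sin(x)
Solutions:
 u(x) = C1 + sqrt(3)*x^4/4 + x^3 - 3*x^2/2 - 2*cos(x)


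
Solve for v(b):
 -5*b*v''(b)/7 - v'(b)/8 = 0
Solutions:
 v(b) = C1 + C2*b^(33/40)


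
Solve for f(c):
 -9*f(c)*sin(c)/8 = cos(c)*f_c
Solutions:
 f(c) = C1*cos(c)^(9/8)


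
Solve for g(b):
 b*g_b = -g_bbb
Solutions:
 g(b) = C1 + Integral(C2*airyai(-b) + C3*airybi(-b), b)


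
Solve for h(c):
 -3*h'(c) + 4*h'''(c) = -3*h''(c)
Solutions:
 h(c) = C1 + C2*exp(c*(-3 + sqrt(57))/8) + C3*exp(-c*(3 + sqrt(57))/8)


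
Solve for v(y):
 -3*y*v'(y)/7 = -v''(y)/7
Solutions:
 v(y) = C1 + C2*erfi(sqrt(6)*y/2)


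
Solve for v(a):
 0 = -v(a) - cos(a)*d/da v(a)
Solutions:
 v(a) = C1*sqrt(sin(a) - 1)/sqrt(sin(a) + 1)


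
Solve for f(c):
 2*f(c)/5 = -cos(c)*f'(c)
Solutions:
 f(c) = C1*(sin(c) - 1)^(1/5)/(sin(c) + 1)^(1/5)


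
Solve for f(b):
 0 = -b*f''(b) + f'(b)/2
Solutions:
 f(b) = C1 + C2*b^(3/2)


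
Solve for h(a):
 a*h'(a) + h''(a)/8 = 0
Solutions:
 h(a) = C1 + C2*erf(2*a)


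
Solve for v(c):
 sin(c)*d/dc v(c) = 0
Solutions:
 v(c) = C1


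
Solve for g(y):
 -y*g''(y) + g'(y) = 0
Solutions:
 g(y) = C1 + C2*y^2


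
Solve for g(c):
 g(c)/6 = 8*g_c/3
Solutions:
 g(c) = C1*exp(c/16)


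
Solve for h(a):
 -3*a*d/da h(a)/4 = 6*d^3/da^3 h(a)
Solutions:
 h(a) = C1 + Integral(C2*airyai(-a/2) + C3*airybi(-a/2), a)


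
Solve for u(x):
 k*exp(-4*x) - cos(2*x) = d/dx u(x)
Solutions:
 u(x) = C1 - k*exp(-4*x)/4 - sin(2*x)/2


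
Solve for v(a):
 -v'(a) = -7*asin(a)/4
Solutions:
 v(a) = C1 + 7*a*asin(a)/4 + 7*sqrt(1 - a^2)/4


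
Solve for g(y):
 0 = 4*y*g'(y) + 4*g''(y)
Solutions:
 g(y) = C1 + C2*erf(sqrt(2)*y/2)


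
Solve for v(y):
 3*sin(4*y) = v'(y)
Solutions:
 v(y) = C1 - 3*cos(4*y)/4


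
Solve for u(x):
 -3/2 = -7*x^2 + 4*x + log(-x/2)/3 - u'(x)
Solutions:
 u(x) = C1 - 7*x^3/3 + 2*x^2 + x*log(-x)/3 + x*(7 - 2*log(2))/6


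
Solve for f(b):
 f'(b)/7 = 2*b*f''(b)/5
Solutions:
 f(b) = C1 + C2*b^(19/14)


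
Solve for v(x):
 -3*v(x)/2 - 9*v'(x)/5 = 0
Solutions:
 v(x) = C1*exp(-5*x/6)


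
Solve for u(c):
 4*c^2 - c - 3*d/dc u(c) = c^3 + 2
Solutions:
 u(c) = C1 - c^4/12 + 4*c^3/9 - c^2/6 - 2*c/3


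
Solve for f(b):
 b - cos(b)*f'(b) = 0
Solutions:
 f(b) = C1 + Integral(b/cos(b), b)


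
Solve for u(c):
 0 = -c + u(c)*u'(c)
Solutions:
 u(c) = -sqrt(C1 + c^2)
 u(c) = sqrt(C1 + c^2)


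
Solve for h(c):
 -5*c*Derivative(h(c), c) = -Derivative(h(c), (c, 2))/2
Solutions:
 h(c) = C1 + C2*erfi(sqrt(5)*c)


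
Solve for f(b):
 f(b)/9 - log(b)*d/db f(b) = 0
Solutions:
 f(b) = C1*exp(li(b)/9)


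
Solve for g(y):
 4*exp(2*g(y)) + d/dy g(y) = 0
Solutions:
 g(y) = log(-sqrt(-1/(C1 - 4*y))) - log(2)/2
 g(y) = log(-1/(C1 - 4*y))/2 - log(2)/2


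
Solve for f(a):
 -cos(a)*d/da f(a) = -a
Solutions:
 f(a) = C1 + Integral(a/cos(a), a)


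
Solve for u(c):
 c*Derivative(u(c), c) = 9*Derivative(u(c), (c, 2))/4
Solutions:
 u(c) = C1 + C2*erfi(sqrt(2)*c/3)


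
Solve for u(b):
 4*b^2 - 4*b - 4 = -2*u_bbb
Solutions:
 u(b) = C1 + C2*b + C3*b^2 - b^5/30 + b^4/12 + b^3/3


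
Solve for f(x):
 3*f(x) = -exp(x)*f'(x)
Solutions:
 f(x) = C1*exp(3*exp(-x))


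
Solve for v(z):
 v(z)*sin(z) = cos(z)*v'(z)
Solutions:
 v(z) = C1/cos(z)


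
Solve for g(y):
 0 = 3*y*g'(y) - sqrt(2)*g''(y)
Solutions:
 g(y) = C1 + C2*erfi(2^(1/4)*sqrt(3)*y/2)


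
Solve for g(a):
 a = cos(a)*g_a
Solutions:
 g(a) = C1 + Integral(a/cos(a), a)


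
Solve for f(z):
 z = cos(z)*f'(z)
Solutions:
 f(z) = C1 + Integral(z/cos(z), z)


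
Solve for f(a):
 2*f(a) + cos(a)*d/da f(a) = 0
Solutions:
 f(a) = C1*(sin(a) - 1)/(sin(a) + 1)


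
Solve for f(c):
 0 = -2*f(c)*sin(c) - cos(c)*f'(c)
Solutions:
 f(c) = C1*cos(c)^2


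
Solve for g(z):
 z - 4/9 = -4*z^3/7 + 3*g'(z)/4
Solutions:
 g(z) = C1 + 4*z^4/21 + 2*z^2/3 - 16*z/27


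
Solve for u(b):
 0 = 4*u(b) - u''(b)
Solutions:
 u(b) = C1*exp(-2*b) + C2*exp(2*b)


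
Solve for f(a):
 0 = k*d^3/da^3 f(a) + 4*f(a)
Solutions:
 f(a) = C1*exp(2^(2/3)*a*(-1/k)^(1/3)) + C2*exp(2^(2/3)*a*(-1/k)^(1/3)*(-1 + sqrt(3)*I)/2) + C3*exp(-2^(2/3)*a*(-1/k)^(1/3)*(1 + sqrt(3)*I)/2)


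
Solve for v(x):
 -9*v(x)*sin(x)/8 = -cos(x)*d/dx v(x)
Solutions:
 v(x) = C1/cos(x)^(9/8)


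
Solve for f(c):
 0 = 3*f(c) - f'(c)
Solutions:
 f(c) = C1*exp(3*c)


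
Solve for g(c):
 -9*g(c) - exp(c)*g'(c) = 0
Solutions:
 g(c) = C1*exp(9*exp(-c))


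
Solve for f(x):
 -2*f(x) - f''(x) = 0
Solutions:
 f(x) = C1*sin(sqrt(2)*x) + C2*cos(sqrt(2)*x)


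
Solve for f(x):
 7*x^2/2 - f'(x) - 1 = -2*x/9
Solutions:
 f(x) = C1 + 7*x^3/6 + x^2/9 - x


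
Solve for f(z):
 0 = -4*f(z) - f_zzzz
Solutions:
 f(z) = (C1*sin(z) + C2*cos(z))*exp(-z) + (C3*sin(z) + C4*cos(z))*exp(z)


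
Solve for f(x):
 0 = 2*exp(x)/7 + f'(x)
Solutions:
 f(x) = C1 - 2*exp(x)/7


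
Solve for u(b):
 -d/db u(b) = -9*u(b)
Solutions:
 u(b) = C1*exp(9*b)


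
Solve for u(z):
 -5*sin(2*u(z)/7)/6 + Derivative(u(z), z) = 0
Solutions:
 -5*z/6 + 7*log(cos(2*u(z)/7) - 1)/4 - 7*log(cos(2*u(z)/7) + 1)/4 = C1


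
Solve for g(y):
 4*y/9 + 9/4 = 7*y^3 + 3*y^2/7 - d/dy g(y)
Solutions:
 g(y) = C1 + 7*y^4/4 + y^3/7 - 2*y^2/9 - 9*y/4


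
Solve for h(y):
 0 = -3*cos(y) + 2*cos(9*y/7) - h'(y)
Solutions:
 h(y) = C1 - 3*sin(y) + 14*sin(9*y/7)/9


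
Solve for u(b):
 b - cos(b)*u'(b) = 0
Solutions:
 u(b) = C1 + Integral(b/cos(b), b)


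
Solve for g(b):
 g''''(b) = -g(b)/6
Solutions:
 g(b) = (C1*sin(2^(1/4)*3^(3/4)*b/6) + C2*cos(2^(1/4)*3^(3/4)*b/6))*exp(-2^(1/4)*3^(3/4)*b/6) + (C3*sin(2^(1/4)*3^(3/4)*b/6) + C4*cos(2^(1/4)*3^(3/4)*b/6))*exp(2^(1/4)*3^(3/4)*b/6)


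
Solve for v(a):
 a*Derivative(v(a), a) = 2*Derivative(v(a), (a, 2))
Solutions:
 v(a) = C1 + C2*erfi(a/2)


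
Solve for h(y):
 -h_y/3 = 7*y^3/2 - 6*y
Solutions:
 h(y) = C1 - 21*y^4/8 + 9*y^2


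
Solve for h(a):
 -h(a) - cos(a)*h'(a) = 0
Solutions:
 h(a) = C1*sqrt(sin(a) - 1)/sqrt(sin(a) + 1)


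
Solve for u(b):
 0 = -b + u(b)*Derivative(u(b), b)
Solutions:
 u(b) = -sqrt(C1 + b^2)
 u(b) = sqrt(C1 + b^2)


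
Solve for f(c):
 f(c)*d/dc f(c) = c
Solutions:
 f(c) = -sqrt(C1 + c^2)
 f(c) = sqrt(C1 + c^2)


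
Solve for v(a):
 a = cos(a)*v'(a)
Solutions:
 v(a) = C1 + Integral(a/cos(a), a)


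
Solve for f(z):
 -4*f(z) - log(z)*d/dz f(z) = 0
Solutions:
 f(z) = C1*exp(-4*li(z))


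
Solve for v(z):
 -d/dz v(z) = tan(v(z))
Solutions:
 v(z) = pi - asin(C1*exp(-z))
 v(z) = asin(C1*exp(-z))


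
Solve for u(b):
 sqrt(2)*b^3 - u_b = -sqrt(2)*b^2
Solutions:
 u(b) = C1 + sqrt(2)*b^4/4 + sqrt(2)*b^3/3


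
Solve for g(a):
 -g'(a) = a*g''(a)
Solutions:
 g(a) = C1 + C2*log(a)


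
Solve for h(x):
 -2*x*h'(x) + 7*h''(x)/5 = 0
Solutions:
 h(x) = C1 + C2*erfi(sqrt(35)*x/7)


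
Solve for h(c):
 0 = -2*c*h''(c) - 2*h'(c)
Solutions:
 h(c) = C1 + C2*log(c)


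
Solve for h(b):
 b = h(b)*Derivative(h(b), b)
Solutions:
 h(b) = -sqrt(C1 + b^2)
 h(b) = sqrt(C1 + b^2)


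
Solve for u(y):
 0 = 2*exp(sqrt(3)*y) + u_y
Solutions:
 u(y) = C1 - 2*sqrt(3)*exp(sqrt(3)*y)/3


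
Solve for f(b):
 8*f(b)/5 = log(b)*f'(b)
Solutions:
 f(b) = C1*exp(8*li(b)/5)


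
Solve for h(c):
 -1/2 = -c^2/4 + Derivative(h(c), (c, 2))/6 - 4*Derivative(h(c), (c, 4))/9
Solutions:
 h(c) = C1 + C2*c + C3*exp(-sqrt(6)*c/4) + C4*exp(sqrt(6)*c/4) + c^4/8 + 5*c^2/2


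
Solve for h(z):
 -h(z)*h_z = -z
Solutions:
 h(z) = -sqrt(C1 + z^2)
 h(z) = sqrt(C1 + z^2)


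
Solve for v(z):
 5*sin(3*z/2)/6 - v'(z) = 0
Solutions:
 v(z) = C1 - 5*cos(3*z/2)/9


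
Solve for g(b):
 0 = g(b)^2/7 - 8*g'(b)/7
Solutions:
 g(b) = -8/(C1 + b)


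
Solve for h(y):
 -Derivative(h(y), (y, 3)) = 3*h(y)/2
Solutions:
 h(y) = C3*exp(-2^(2/3)*3^(1/3)*y/2) + (C1*sin(2^(2/3)*3^(5/6)*y/4) + C2*cos(2^(2/3)*3^(5/6)*y/4))*exp(2^(2/3)*3^(1/3)*y/4)


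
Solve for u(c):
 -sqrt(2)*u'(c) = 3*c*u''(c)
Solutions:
 u(c) = C1 + C2*c^(1 - sqrt(2)/3)


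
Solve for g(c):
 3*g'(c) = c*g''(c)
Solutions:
 g(c) = C1 + C2*c^4


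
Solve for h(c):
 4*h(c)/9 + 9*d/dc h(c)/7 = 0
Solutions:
 h(c) = C1*exp(-28*c/81)


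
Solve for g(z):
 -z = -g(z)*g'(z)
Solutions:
 g(z) = -sqrt(C1 + z^2)
 g(z) = sqrt(C1 + z^2)


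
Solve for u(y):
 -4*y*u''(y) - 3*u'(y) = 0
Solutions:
 u(y) = C1 + C2*y^(1/4)


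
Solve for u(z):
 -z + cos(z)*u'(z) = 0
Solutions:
 u(z) = C1 + Integral(z/cos(z), z)


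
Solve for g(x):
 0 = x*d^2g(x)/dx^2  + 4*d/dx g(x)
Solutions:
 g(x) = C1 + C2/x^3


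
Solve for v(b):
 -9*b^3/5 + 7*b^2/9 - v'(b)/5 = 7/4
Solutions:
 v(b) = C1 - 9*b^4/4 + 35*b^3/27 - 35*b/4


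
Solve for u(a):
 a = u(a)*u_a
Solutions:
 u(a) = -sqrt(C1 + a^2)
 u(a) = sqrt(C1 + a^2)


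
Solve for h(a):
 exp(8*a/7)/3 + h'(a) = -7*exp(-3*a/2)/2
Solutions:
 h(a) = C1 - 7*exp(8*a/7)/24 + 7*exp(-3*a/2)/3


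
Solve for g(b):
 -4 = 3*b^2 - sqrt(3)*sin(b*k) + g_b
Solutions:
 g(b) = C1 - b^3 - 4*b - sqrt(3)*cos(b*k)/k


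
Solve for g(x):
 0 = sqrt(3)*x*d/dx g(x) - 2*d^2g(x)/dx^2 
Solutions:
 g(x) = C1 + C2*erfi(3^(1/4)*x/2)


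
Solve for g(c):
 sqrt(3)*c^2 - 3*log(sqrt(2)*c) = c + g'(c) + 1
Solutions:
 g(c) = C1 + sqrt(3)*c^3/3 - c^2/2 - 3*c*log(c) - 3*c*log(2)/2 + 2*c


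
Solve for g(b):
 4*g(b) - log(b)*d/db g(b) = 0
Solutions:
 g(b) = C1*exp(4*li(b))


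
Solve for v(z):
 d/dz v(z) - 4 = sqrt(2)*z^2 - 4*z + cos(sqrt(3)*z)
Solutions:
 v(z) = C1 + sqrt(2)*z^3/3 - 2*z^2 + 4*z + sqrt(3)*sin(sqrt(3)*z)/3


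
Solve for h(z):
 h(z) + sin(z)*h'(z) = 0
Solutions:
 h(z) = C1*sqrt(cos(z) + 1)/sqrt(cos(z) - 1)


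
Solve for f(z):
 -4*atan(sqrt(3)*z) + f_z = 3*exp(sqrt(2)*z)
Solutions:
 f(z) = C1 + 4*z*atan(sqrt(3)*z) + 3*sqrt(2)*exp(sqrt(2)*z)/2 - 2*sqrt(3)*log(3*z^2 + 1)/3


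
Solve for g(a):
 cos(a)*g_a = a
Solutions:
 g(a) = C1 + Integral(a/cos(a), a)


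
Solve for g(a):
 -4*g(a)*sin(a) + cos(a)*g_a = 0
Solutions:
 g(a) = C1/cos(a)^4


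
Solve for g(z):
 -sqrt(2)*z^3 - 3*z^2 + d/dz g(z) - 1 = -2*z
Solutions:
 g(z) = C1 + sqrt(2)*z^4/4 + z^3 - z^2 + z


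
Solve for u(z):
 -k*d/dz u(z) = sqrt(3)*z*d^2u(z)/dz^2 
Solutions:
 u(z) = C1 + z^(-sqrt(3)*re(k)/3 + 1)*(C2*sin(sqrt(3)*log(z)*Abs(im(k))/3) + C3*cos(sqrt(3)*log(z)*im(k)/3))


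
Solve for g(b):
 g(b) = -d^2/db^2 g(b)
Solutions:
 g(b) = C1*sin(b) + C2*cos(b)


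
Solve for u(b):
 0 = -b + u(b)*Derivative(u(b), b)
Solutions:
 u(b) = -sqrt(C1 + b^2)
 u(b) = sqrt(C1 + b^2)


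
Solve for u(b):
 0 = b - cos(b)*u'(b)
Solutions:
 u(b) = C1 + Integral(b/cos(b), b)


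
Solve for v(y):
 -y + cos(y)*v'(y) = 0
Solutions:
 v(y) = C1 + Integral(y/cos(y), y)


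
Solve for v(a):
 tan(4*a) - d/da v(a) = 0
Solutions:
 v(a) = C1 - log(cos(4*a))/4


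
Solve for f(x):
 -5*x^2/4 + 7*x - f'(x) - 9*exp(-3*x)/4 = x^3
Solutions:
 f(x) = C1 - x^4/4 - 5*x^3/12 + 7*x^2/2 + 3*exp(-3*x)/4


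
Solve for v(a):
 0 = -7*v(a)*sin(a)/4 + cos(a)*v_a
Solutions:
 v(a) = C1/cos(a)^(7/4)


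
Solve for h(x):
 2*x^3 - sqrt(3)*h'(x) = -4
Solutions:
 h(x) = C1 + sqrt(3)*x^4/6 + 4*sqrt(3)*x/3


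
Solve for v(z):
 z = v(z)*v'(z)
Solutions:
 v(z) = -sqrt(C1 + z^2)
 v(z) = sqrt(C1 + z^2)


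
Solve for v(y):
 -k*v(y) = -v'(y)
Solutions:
 v(y) = C1*exp(k*y)


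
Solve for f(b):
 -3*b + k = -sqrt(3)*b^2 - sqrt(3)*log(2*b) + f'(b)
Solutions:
 f(b) = C1 + sqrt(3)*b^3/3 - 3*b^2/2 + b*k + sqrt(3)*b*log(b) - sqrt(3)*b + sqrt(3)*b*log(2)


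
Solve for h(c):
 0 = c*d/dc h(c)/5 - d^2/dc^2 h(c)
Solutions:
 h(c) = C1 + C2*erfi(sqrt(10)*c/10)


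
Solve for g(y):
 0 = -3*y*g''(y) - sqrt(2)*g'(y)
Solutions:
 g(y) = C1 + C2*y^(1 - sqrt(2)/3)


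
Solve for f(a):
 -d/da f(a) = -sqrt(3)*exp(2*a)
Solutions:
 f(a) = C1 + sqrt(3)*exp(2*a)/2


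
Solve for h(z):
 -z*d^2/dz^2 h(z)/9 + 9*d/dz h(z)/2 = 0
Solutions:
 h(z) = C1 + C2*z^(83/2)


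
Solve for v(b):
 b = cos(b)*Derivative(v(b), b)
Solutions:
 v(b) = C1 + Integral(b/cos(b), b)


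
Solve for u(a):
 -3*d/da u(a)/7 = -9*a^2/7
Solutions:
 u(a) = C1 + a^3


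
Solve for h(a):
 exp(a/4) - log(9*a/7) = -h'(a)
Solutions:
 h(a) = C1 + a*log(a) + a*(-log(7) - 1 + 2*log(3)) - 4*exp(a/4)


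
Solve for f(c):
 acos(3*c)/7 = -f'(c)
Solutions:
 f(c) = C1 - c*acos(3*c)/7 + sqrt(1 - 9*c^2)/21


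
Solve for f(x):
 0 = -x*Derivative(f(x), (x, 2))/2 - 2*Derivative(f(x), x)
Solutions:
 f(x) = C1 + C2/x^3


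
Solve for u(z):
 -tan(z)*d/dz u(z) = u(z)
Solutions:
 u(z) = C1/sin(z)


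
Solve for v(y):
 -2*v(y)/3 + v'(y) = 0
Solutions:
 v(y) = C1*exp(2*y/3)


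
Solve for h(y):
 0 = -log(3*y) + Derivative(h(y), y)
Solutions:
 h(y) = C1 + y*log(y) - y + y*log(3)


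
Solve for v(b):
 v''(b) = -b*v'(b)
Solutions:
 v(b) = C1 + C2*erf(sqrt(2)*b/2)


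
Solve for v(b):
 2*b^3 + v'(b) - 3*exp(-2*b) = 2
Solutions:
 v(b) = C1 - b^4/2 + 2*b - 3*exp(-2*b)/2


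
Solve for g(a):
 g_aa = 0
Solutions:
 g(a) = C1 + C2*a


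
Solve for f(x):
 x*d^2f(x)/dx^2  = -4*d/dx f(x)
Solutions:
 f(x) = C1 + C2/x^3


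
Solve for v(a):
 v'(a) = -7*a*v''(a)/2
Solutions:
 v(a) = C1 + C2*a^(5/7)


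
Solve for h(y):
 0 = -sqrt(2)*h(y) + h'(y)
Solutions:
 h(y) = C1*exp(sqrt(2)*y)


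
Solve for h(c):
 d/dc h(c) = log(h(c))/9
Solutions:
 li(h(c)) = C1 + c/9


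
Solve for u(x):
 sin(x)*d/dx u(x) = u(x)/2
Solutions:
 u(x) = C1*(cos(x) - 1)^(1/4)/(cos(x) + 1)^(1/4)


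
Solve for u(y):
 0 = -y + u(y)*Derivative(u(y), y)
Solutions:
 u(y) = -sqrt(C1 + y^2)
 u(y) = sqrt(C1 + y^2)


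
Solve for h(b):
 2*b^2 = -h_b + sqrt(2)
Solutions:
 h(b) = C1 - 2*b^3/3 + sqrt(2)*b


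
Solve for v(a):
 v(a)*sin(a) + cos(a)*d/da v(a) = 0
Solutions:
 v(a) = C1*cos(a)


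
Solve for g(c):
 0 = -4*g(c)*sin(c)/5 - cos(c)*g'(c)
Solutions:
 g(c) = C1*cos(c)^(4/5)


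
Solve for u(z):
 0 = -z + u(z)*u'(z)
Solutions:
 u(z) = -sqrt(C1 + z^2)
 u(z) = sqrt(C1 + z^2)


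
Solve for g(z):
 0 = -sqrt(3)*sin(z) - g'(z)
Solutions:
 g(z) = C1 + sqrt(3)*cos(z)


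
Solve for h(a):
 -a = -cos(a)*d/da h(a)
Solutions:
 h(a) = C1 + Integral(a/cos(a), a)


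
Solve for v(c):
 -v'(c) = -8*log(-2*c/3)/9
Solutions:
 v(c) = C1 + 8*c*log(-c)/9 + 8*c*(-log(3) - 1 + log(2))/9


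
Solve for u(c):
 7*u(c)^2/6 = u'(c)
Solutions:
 u(c) = -6/(C1 + 7*c)


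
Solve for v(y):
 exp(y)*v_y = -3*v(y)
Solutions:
 v(y) = C1*exp(3*exp(-y))


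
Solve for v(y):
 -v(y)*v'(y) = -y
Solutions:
 v(y) = -sqrt(C1 + y^2)
 v(y) = sqrt(C1 + y^2)


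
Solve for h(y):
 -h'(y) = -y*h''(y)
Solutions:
 h(y) = C1 + C2*y^2


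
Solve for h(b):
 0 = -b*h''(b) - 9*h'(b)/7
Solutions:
 h(b) = C1 + C2/b^(2/7)


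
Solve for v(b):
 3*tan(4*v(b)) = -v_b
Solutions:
 v(b) = -asin(C1*exp(-12*b))/4 + pi/4
 v(b) = asin(C1*exp(-12*b))/4


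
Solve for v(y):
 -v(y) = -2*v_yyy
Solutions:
 v(y) = C3*exp(2^(2/3)*y/2) + (C1*sin(2^(2/3)*sqrt(3)*y/4) + C2*cos(2^(2/3)*sqrt(3)*y/4))*exp(-2^(2/3)*y/4)


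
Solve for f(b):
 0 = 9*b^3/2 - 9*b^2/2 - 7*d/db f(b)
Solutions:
 f(b) = C1 + 9*b^4/56 - 3*b^3/14


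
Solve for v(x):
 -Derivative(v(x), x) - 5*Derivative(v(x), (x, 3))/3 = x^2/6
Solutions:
 v(x) = C1 + C2*sin(sqrt(15)*x/5) + C3*cos(sqrt(15)*x/5) - x^3/18 + 5*x/9


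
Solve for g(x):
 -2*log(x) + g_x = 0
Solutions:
 g(x) = C1 + 2*x*log(x) - 2*x


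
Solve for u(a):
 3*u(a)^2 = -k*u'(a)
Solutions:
 u(a) = k/(C1*k + 3*a)


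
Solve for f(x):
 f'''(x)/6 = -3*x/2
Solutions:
 f(x) = C1 + C2*x + C3*x^2 - 3*x^4/8


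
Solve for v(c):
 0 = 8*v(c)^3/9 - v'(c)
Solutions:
 v(c) = -3*sqrt(2)*sqrt(-1/(C1 + 8*c))/2
 v(c) = 3*sqrt(2)*sqrt(-1/(C1 + 8*c))/2


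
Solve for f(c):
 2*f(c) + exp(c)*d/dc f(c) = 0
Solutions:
 f(c) = C1*exp(2*exp(-c))


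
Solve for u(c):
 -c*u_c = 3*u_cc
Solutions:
 u(c) = C1 + C2*erf(sqrt(6)*c/6)


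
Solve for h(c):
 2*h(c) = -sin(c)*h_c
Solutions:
 h(c) = C1*(cos(c) + 1)/(cos(c) - 1)


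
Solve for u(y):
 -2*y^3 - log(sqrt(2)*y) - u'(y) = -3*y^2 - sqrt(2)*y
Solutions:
 u(y) = C1 - y^4/2 + y^3 + sqrt(2)*y^2/2 - y*log(y) - y*log(2)/2 + y


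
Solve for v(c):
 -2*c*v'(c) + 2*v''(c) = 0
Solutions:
 v(c) = C1 + C2*erfi(sqrt(2)*c/2)


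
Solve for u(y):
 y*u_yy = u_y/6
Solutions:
 u(y) = C1 + C2*y^(7/6)


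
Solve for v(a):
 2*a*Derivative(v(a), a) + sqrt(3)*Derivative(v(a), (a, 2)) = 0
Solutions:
 v(a) = C1 + C2*erf(3^(3/4)*a/3)


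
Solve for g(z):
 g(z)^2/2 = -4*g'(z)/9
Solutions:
 g(z) = 8/(C1 + 9*z)


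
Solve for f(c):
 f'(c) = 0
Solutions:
 f(c) = C1


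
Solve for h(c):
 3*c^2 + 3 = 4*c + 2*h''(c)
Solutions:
 h(c) = C1 + C2*c + c^4/8 - c^3/3 + 3*c^2/4


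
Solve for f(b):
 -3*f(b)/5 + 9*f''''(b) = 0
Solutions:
 f(b) = C1*exp(-15^(3/4)*b/15) + C2*exp(15^(3/4)*b/15) + C3*sin(15^(3/4)*b/15) + C4*cos(15^(3/4)*b/15)


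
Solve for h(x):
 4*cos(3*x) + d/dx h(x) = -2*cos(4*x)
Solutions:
 h(x) = C1 - 4*sin(3*x)/3 - sin(4*x)/2


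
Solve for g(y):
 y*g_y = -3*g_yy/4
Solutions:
 g(y) = C1 + C2*erf(sqrt(6)*y/3)


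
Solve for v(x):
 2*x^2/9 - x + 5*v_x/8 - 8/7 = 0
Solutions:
 v(x) = C1 - 16*x^3/135 + 4*x^2/5 + 64*x/35


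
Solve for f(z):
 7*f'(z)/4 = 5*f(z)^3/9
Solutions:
 f(z) = -3*sqrt(14)*sqrt(-1/(C1 + 20*z))/2
 f(z) = 3*sqrt(14)*sqrt(-1/(C1 + 20*z))/2


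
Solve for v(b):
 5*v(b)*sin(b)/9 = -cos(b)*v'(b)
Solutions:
 v(b) = C1*cos(b)^(5/9)


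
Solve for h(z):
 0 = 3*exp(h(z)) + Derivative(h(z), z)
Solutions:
 h(z) = log(1/(C1 + 3*z))


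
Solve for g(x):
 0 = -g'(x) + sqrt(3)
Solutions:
 g(x) = C1 + sqrt(3)*x


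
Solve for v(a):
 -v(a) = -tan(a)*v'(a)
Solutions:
 v(a) = C1*sin(a)


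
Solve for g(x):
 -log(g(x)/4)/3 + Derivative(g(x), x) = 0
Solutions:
 3*Integral(1/(-log(_y) + 2*log(2)), (_y, g(x))) = C1 - x


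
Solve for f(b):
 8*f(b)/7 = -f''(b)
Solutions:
 f(b) = C1*sin(2*sqrt(14)*b/7) + C2*cos(2*sqrt(14)*b/7)


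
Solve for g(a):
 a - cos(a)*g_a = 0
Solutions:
 g(a) = C1 + Integral(a/cos(a), a)


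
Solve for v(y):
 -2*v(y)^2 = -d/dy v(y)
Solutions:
 v(y) = -1/(C1 + 2*y)


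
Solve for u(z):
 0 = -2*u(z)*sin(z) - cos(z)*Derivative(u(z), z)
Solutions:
 u(z) = C1*cos(z)^2


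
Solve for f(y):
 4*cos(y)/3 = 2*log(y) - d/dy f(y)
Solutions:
 f(y) = C1 + 2*y*log(y) - 2*y - 4*sin(y)/3


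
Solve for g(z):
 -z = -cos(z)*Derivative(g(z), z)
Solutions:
 g(z) = C1 + Integral(z/cos(z), z)


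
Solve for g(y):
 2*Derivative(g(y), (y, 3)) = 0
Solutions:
 g(y) = C1 + C2*y + C3*y^2


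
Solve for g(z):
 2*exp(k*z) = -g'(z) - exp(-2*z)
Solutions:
 g(z) = C1 + exp(-2*z)/2 - 2*exp(k*z)/k


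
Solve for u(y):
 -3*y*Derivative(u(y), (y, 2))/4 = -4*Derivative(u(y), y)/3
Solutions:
 u(y) = C1 + C2*y^(25/9)


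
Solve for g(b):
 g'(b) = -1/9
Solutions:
 g(b) = C1 - b/9


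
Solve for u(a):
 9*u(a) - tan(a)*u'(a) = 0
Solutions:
 u(a) = C1*sin(a)^9


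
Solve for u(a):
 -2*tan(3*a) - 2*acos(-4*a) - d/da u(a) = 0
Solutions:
 u(a) = C1 - 2*a*acos(-4*a) - sqrt(1 - 16*a^2)/2 + 2*log(cos(3*a))/3


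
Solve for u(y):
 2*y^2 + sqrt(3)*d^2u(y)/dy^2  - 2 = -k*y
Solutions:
 u(y) = C1 + C2*y - sqrt(3)*k*y^3/18 - sqrt(3)*y^4/18 + sqrt(3)*y^2/3


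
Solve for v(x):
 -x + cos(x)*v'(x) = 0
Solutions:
 v(x) = C1 + Integral(x/cos(x), x)


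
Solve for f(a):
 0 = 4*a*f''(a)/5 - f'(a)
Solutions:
 f(a) = C1 + C2*a^(9/4)


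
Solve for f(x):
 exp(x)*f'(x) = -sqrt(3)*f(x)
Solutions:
 f(x) = C1*exp(sqrt(3)*exp(-x))


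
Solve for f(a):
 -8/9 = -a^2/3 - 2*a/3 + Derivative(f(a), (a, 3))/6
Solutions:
 f(a) = C1 + C2*a + C3*a^2 + a^5/30 + a^4/6 - 8*a^3/9


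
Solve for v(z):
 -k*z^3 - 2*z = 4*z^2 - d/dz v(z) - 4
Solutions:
 v(z) = C1 + k*z^4/4 + 4*z^3/3 + z^2 - 4*z


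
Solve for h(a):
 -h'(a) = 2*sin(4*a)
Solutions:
 h(a) = C1 + cos(4*a)/2


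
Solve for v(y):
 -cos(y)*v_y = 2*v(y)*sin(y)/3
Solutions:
 v(y) = C1*cos(y)^(2/3)


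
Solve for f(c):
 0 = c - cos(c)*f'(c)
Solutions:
 f(c) = C1 + Integral(c/cos(c), c)


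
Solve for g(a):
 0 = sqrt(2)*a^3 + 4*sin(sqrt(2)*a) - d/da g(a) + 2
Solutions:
 g(a) = C1 + sqrt(2)*a^4/4 + 2*a - 2*sqrt(2)*cos(sqrt(2)*a)


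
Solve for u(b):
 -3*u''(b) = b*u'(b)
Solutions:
 u(b) = C1 + C2*erf(sqrt(6)*b/6)


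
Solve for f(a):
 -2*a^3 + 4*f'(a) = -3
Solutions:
 f(a) = C1 + a^4/8 - 3*a/4


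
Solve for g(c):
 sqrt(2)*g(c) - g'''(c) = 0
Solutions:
 g(c) = C3*exp(2^(1/6)*c) + (C1*sin(2^(1/6)*sqrt(3)*c/2) + C2*cos(2^(1/6)*sqrt(3)*c/2))*exp(-2^(1/6)*c/2)


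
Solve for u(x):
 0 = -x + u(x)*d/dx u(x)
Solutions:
 u(x) = -sqrt(C1 + x^2)
 u(x) = sqrt(C1 + x^2)


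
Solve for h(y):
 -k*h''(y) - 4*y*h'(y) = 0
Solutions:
 h(y) = C1 + C2*sqrt(k)*erf(sqrt(2)*y*sqrt(1/k))


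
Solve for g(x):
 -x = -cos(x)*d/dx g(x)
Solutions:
 g(x) = C1 + Integral(x/cos(x), x)


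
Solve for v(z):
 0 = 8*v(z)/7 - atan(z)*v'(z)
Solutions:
 v(z) = C1*exp(8*Integral(1/atan(z), z)/7)


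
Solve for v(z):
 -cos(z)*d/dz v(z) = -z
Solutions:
 v(z) = C1 + Integral(z/cos(z), z)


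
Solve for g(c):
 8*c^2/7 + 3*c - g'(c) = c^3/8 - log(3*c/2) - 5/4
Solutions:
 g(c) = C1 - c^4/32 + 8*c^3/21 + 3*c^2/2 + c*log(c) + c/4 + c*log(3/2)


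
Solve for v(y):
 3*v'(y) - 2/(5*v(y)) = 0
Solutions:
 v(y) = -sqrt(C1 + 60*y)/15
 v(y) = sqrt(C1 + 60*y)/15


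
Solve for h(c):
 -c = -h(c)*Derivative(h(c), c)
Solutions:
 h(c) = -sqrt(C1 + c^2)
 h(c) = sqrt(C1 + c^2)


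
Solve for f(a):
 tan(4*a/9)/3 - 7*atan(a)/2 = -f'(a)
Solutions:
 f(a) = C1 + 7*a*atan(a)/2 - 7*log(a^2 + 1)/4 + 3*log(cos(4*a/9))/4


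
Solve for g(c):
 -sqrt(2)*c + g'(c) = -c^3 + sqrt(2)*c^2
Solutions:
 g(c) = C1 - c^4/4 + sqrt(2)*c^3/3 + sqrt(2)*c^2/2
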